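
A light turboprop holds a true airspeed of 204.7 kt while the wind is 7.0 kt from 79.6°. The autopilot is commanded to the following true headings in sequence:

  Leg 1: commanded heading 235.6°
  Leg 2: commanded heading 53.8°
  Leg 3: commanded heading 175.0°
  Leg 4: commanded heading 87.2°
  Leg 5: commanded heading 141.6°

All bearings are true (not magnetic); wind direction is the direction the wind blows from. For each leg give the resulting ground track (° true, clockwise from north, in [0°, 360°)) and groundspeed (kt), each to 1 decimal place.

Leg 1: heading 235.6°; drift +0.8° → track 236.4°, groundspeed 211.1 kt
Leg 2: heading 53.8°; drift -0.9° → track 52.9°, groundspeed 198.4 kt
Leg 3: heading 175.0°; drift +1.9° → track 176.9°, groundspeed 205.5 kt
Leg 4: heading 87.2°; drift +0.3° → track 87.5°, groundspeed 197.8 kt
Leg 5: heading 141.6°; drift +1.8° → track 143.4°, groundspeed 201.5 kt

Leg 1: track=236.4°, groundspeed=211.1 kt
Leg 2: track=52.9°, groundspeed=198.4 kt
Leg 3: track=176.9°, groundspeed=205.5 kt
Leg 4: track=87.5°, groundspeed=197.8 kt
Leg 5: track=143.4°, groundspeed=201.5 kt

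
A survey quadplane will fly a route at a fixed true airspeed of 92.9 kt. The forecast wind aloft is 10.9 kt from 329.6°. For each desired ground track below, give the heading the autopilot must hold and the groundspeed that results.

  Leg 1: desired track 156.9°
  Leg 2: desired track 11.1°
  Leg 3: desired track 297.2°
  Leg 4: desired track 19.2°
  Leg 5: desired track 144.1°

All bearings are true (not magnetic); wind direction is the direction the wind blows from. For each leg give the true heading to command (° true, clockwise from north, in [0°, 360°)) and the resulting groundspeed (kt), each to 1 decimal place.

Leg 1: heading=157.8°, groundspeed=103.7 kt
Leg 2: heading=6.6°, groundspeed=84.5 kt
Leg 3: heading=300.8°, groundspeed=83.5 kt
Leg 4: heading=14.1°, groundspeed=85.5 kt
Leg 5: heading=143.5°, groundspeed=103.7 kt

Leg 1: desired track 156.9°; wind correction +0.9° → command heading 157.8°, groundspeed 103.7 kt
Leg 2: desired track 11.1°; wind correction -4.5° → command heading 6.6°, groundspeed 84.5 kt
Leg 3: desired track 297.2°; wind correction +3.6° → command heading 300.8°, groundspeed 83.5 kt
Leg 4: desired track 19.2°; wind correction -5.1° → command heading 14.1°, groundspeed 85.5 kt
Leg 5: desired track 144.1°; wind correction -0.6° → command heading 143.5°, groundspeed 103.7 kt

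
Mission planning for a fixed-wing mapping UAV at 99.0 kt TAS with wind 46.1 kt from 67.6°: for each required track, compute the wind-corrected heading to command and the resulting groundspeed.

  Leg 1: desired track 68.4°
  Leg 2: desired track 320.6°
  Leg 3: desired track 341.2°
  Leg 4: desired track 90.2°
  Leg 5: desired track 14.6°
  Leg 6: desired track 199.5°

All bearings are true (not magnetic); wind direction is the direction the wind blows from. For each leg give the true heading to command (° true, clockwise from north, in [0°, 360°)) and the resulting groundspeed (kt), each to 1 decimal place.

Leg 1: desired track 68.4°; wind correction -0.4° → command heading 68.0°, groundspeed 52.9 kt
Leg 2: desired track 320.6°; wind correction +26.4° → command heading 347.0°, groundspeed 102.1 kt
Leg 3: desired track 341.2°; wind correction +27.7° → command heading 8.9°, groundspeed 84.8 kt
Leg 4: desired track 90.2°; wind correction -10.3° → command heading 79.9°, groundspeed 54.8 kt
Leg 5: desired track 14.6°; wind correction +21.8° → command heading 36.4°, groundspeed 64.2 kt
Leg 6: desired track 199.5°; wind correction -20.3° → command heading 179.2°, groundspeed 123.7 kt

Leg 1: heading=68.0°, groundspeed=52.9 kt
Leg 2: heading=347.0°, groundspeed=102.1 kt
Leg 3: heading=8.9°, groundspeed=84.8 kt
Leg 4: heading=79.9°, groundspeed=54.8 kt
Leg 5: heading=36.4°, groundspeed=64.2 kt
Leg 6: heading=179.2°, groundspeed=123.7 kt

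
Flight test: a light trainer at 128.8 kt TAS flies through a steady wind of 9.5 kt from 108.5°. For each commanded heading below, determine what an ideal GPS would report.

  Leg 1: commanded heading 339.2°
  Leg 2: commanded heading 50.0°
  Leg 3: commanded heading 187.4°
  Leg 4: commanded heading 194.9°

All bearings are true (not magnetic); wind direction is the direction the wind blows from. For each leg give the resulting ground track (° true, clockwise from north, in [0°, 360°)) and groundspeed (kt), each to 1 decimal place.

Leg 1: track=336.1°, groundspeed=135.0 kt
Leg 2: track=46.3°, groundspeed=124.1 kt
Leg 3: track=191.6°, groundspeed=127.3 kt
Leg 4: track=199.1°, groundspeed=128.6 kt

Leg 1: heading 339.2°; drift -3.1° → track 336.1°, groundspeed 135.0 kt
Leg 2: heading 50.0°; drift -3.7° → track 46.3°, groundspeed 124.1 kt
Leg 3: heading 187.4°; drift +4.2° → track 191.6°, groundspeed 127.3 kt
Leg 4: heading 194.9°; drift +4.2° → track 199.1°, groundspeed 128.6 kt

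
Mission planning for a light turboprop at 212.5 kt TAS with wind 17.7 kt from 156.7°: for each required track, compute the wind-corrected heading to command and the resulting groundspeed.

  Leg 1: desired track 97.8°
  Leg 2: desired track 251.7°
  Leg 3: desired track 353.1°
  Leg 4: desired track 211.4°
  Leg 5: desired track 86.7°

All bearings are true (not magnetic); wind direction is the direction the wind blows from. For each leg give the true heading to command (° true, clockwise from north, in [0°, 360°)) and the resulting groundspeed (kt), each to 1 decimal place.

Leg 1: desired track 97.8°; wind correction +4.1° → command heading 101.9°, groundspeed 202.8 kt
Leg 2: desired track 251.7°; wind correction -4.8° → command heading 246.9°, groundspeed 213.3 kt
Leg 3: desired track 353.1°; wind correction +1.3° → command heading 354.4°, groundspeed 229.4 kt
Leg 4: desired track 211.4°; wind correction -3.9° → command heading 207.5°, groundspeed 201.8 kt
Leg 5: desired track 86.7°; wind correction +4.5° → command heading 91.2°, groundspeed 205.8 kt

Leg 1: heading=101.9°, groundspeed=202.8 kt
Leg 2: heading=246.9°, groundspeed=213.3 kt
Leg 3: heading=354.4°, groundspeed=229.4 kt
Leg 4: heading=207.5°, groundspeed=201.8 kt
Leg 5: heading=91.2°, groundspeed=205.8 kt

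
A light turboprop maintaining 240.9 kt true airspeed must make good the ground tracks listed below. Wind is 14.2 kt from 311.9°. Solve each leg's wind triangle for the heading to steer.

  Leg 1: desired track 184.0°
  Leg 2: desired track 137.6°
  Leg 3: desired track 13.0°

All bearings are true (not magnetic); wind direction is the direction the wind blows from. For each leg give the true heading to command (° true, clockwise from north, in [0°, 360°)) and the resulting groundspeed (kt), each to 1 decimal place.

Leg 1: desired track 184.0°; wind correction +2.7° → command heading 186.7°, groundspeed 249.4 kt
Leg 2: desired track 137.6°; wind correction +0.3° → command heading 137.9°, groundspeed 255.0 kt
Leg 3: desired track 13.0°; wind correction -3.0° → command heading 10.0°, groundspeed 233.7 kt

Leg 1: heading=186.7°, groundspeed=249.4 kt
Leg 2: heading=137.9°, groundspeed=255.0 kt
Leg 3: heading=10.0°, groundspeed=233.7 kt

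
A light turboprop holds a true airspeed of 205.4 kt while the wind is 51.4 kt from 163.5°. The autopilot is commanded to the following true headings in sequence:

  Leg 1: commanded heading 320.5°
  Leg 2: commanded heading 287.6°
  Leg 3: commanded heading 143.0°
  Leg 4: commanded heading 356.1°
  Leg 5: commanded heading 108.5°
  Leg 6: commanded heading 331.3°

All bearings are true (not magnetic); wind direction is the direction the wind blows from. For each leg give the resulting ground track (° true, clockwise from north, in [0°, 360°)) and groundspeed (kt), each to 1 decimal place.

Leg 1: heading 320.5°; drift +4.5° → track 325.0°, groundspeed 253.5 kt
Leg 2: heading 287.6°; drift +10.3° → track 297.9°, groundspeed 238.1 kt
Leg 3: heading 143.0°; drift -6.5° → track 136.5°, groundspeed 158.3 kt
Leg 4: heading 356.1°; drift -2.5° → track 353.6°, groundspeed 255.8 kt
Leg 5: heading 108.5°; drift -13.5° → track 95.0°, groundspeed 180.9 kt
Leg 6: heading 331.3°; drift +2.4° → track 333.7°, groundspeed 255.9 kt

Leg 1: track=325.0°, groundspeed=253.5 kt
Leg 2: track=297.9°, groundspeed=238.1 kt
Leg 3: track=136.5°, groundspeed=158.3 kt
Leg 4: track=353.6°, groundspeed=255.8 kt
Leg 5: track=95.0°, groundspeed=180.9 kt
Leg 6: track=333.7°, groundspeed=255.9 kt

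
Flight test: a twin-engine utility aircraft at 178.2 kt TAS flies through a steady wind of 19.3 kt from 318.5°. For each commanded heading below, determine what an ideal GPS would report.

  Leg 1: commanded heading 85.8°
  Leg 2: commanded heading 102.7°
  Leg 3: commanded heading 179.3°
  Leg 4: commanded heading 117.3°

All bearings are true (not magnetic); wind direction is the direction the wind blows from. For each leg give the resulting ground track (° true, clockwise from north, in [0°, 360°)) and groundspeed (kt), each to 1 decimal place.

Leg 1: track=90.4°, groundspeed=190.5 kt
Leg 2: track=106.0°, groundspeed=194.2 kt
Leg 3: track=175.6°, groundspeed=193.2 kt
Leg 4: track=119.3°, groundspeed=196.3 kt

Leg 1: heading 85.8°; drift +4.6° → track 90.4°, groundspeed 190.5 kt
Leg 2: heading 102.7°; drift +3.3° → track 106.0°, groundspeed 194.2 kt
Leg 3: heading 179.3°; drift -3.7° → track 175.6°, groundspeed 193.2 kt
Leg 4: heading 117.3°; drift +2.0° → track 119.3°, groundspeed 196.3 kt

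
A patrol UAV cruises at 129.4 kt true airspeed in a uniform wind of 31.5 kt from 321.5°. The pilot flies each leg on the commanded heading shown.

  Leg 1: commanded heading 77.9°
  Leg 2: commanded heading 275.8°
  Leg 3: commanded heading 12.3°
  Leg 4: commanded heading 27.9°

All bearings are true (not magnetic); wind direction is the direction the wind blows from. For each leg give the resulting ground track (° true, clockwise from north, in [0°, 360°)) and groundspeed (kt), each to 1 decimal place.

Leg 1: heading 77.9°; drift +11.1° → track 89.0°, groundspeed 146.2 kt
Leg 2: heading 275.8°; drift -11.9° → track 263.9°, groundspeed 109.7 kt
Leg 3: heading 12.3°; drift +12.6° → track 24.9°, groundspeed 112.2 kt
Leg 4: heading 27.9°; drift +13.9° → track 41.8°, groundspeed 120.3 kt

Leg 1: track=89.0°, groundspeed=146.2 kt
Leg 2: track=263.9°, groundspeed=109.7 kt
Leg 3: track=24.9°, groundspeed=112.2 kt
Leg 4: track=41.8°, groundspeed=120.3 kt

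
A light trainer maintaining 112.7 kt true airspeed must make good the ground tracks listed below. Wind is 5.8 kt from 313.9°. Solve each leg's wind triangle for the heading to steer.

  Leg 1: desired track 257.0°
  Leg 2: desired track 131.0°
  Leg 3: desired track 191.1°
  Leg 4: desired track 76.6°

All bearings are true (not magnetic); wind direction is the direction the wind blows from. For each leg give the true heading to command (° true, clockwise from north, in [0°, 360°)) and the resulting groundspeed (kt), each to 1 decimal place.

Leg 1: desired track 257.0°; wind correction +2.5° → command heading 259.5°, groundspeed 109.4 kt
Leg 2: desired track 131.0°; wind correction -0.1° → command heading 130.9°, groundspeed 118.5 kt
Leg 3: desired track 191.1°; wind correction +2.5° → command heading 193.6°, groundspeed 115.7 kt
Leg 4: desired track 76.6°; wind correction -2.5° → command heading 74.1°, groundspeed 115.7 kt

Leg 1: heading=259.5°, groundspeed=109.4 kt
Leg 2: heading=130.9°, groundspeed=118.5 kt
Leg 3: heading=193.6°, groundspeed=115.7 kt
Leg 4: heading=74.1°, groundspeed=115.7 kt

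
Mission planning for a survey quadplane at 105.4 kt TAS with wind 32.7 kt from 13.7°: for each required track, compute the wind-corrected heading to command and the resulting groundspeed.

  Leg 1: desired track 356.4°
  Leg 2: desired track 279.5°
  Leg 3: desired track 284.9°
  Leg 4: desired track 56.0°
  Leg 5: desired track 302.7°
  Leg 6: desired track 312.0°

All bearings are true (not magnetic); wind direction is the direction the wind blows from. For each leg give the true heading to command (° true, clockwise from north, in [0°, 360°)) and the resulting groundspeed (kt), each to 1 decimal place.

Leg 1: heading=1.7°, groundspeed=73.7 kt
Leg 2: heading=297.5°, groundspeed=102.6 kt
Leg 3: heading=303.0°, groundspeed=99.5 kt
Leg 4: heading=43.9°, groundspeed=78.9 kt
Leg 5: heading=319.8°, groundspeed=90.1 kt
Leg 6: heading=327.9°, groundspeed=85.9 kt

Leg 1: desired track 356.4°; wind correction +5.3° → command heading 1.7°, groundspeed 73.7 kt
Leg 2: desired track 279.5°; wind correction +18.0° → command heading 297.5°, groundspeed 102.6 kt
Leg 3: desired track 284.9°; wind correction +18.1° → command heading 303.0°, groundspeed 99.5 kt
Leg 4: desired track 56.0°; wind correction -12.1° → command heading 43.9°, groundspeed 78.9 kt
Leg 5: desired track 302.7°; wind correction +17.1° → command heading 319.8°, groundspeed 90.1 kt
Leg 6: desired track 312.0°; wind correction +15.9° → command heading 327.9°, groundspeed 85.9 kt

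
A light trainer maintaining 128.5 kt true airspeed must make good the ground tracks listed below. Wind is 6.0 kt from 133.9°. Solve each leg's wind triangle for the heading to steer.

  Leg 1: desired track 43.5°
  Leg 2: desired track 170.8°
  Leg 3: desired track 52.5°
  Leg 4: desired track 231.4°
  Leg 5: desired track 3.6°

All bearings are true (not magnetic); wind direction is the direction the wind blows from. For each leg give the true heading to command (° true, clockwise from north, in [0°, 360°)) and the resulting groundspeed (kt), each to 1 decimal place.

Leg 1: desired track 43.5°; wind correction +2.7° → command heading 46.2°, groundspeed 128.4 kt
Leg 2: desired track 170.8°; wind correction -1.6° → command heading 169.2°, groundspeed 123.7 kt
Leg 3: desired track 52.5°; wind correction +2.6° → command heading 55.1°, groundspeed 127.5 kt
Leg 4: desired track 231.4°; wind correction -2.7° → command heading 228.7°, groundspeed 129.1 kt
Leg 5: desired track 3.6°; wind correction +2.0° → command heading 5.6°, groundspeed 132.3 kt

Leg 1: heading=46.2°, groundspeed=128.4 kt
Leg 2: heading=169.2°, groundspeed=123.7 kt
Leg 3: heading=55.1°, groundspeed=127.5 kt
Leg 4: heading=228.7°, groundspeed=129.1 kt
Leg 5: heading=5.6°, groundspeed=132.3 kt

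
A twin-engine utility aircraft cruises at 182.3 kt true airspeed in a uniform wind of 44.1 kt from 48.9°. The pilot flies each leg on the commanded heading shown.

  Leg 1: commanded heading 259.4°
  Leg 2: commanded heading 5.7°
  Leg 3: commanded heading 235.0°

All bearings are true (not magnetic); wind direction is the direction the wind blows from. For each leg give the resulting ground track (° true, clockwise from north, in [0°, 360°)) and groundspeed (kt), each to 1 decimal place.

Leg 1: heading 259.4°; drift -5.8° → track 253.6°, groundspeed 221.4 kt
Leg 2: heading 5.7°; drift -11.4° → track 354.3°, groundspeed 153.2 kt
Leg 3: heading 235.0°; drift -1.2° → track 233.8°, groundspeed 226.2 kt

Leg 1: track=253.6°, groundspeed=221.4 kt
Leg 2: track=354.3°, groundspeed=153.2 kt
Leg 3: track=233.8°, groundspeed=226.2 kt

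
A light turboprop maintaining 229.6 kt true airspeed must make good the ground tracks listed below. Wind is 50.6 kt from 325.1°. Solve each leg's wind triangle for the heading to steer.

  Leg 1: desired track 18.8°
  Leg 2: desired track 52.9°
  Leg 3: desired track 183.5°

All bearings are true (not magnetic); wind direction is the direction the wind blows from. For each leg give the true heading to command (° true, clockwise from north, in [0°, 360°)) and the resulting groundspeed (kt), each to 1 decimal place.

Leg 1: heading=8.6°, groundspeed=196.0 kt
Leg 2: heading=40.2°, groundspeed=222.0 kt
Leg 3: heading=191.4°, groundspeed=267.1 kt

Leg 1: desired track 18.8°; wind correction -10.2° → command heading 8.6°, groundspeed 196.0 kt
Leg 2: desired track 52.9°; wind correction -12.7° → command heading 40.2°, groundspeed 222.0 kt
Leg 3: desired track 183.5°; wind correction +7.9° → command heading 191.4°, groundspeed 267.1 kt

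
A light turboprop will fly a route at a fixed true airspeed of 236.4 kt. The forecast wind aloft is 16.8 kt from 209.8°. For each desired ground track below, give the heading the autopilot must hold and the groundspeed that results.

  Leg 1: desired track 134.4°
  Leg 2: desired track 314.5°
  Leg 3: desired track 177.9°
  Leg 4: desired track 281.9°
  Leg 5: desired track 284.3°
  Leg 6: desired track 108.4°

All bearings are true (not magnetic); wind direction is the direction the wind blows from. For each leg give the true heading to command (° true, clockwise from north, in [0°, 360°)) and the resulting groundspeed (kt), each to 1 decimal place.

Leg 1: desired track 134.4°; wind correction +3.9° → command heading 138.3°, groundspeed 231.6 kt
Leg 2: desired track 314.5°; wind correction -3.9° → command heading 310.6°, groundspeed 240.1 kt
Leg 3: desired track 177.9°; wind correction +2.2° → command heading 180.1°, groundspeed 222.0 kt
Leg 4: desired track 281.9°; wind correction -3.9° → command heading 278.0°, groundspeed 230.7 kt
Leg 5: desired track 284.3°; wind correction -3.9° → command heading 280.4°, groundspeed 231.4 kt
Leg 6: desired track 108.4°; wind correction +4.0° → command heading 112.4°, groundspeed 239.1 kt

Leg 1: heading=138.3°, groundspeed=231.6 kt
Leg 2: heading=310.6°, groundspeed=240.1 kt
Leg 3: heading=180.1°, groundspeed=222.0 kt
Leg 4: heading=278.0°, groundspeed=230.7 kt
Leg 5: heading=280.4°, groundspeed=231.4 kt
Leg 6: heading=112.4°, groundspeed=239.1 kt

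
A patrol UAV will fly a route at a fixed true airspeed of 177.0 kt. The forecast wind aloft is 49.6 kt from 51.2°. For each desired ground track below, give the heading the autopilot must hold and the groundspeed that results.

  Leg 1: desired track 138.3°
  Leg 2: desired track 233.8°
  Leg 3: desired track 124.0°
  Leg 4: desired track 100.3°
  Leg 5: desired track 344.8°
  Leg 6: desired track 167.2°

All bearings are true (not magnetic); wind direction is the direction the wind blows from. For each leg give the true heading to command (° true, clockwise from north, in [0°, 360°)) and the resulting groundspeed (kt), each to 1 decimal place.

Leg 1: heading=122.0°, groundspeed=167.4 kt
Leg 2: heading=234.5°, groundspeed=226.5 kt
Leg 3: heading=108.5°, groundspeed=155.9 kt
Leg 4: heading=88.1°, groundspeed=140.5 kt
Leg 5: heading=359.7°, groundspeed=151.2 kt
Leg 6: heading=152.6°, groundspeed=193.0 kt

Leg 1: desired track 138.3°; wind correction -16.3° → command heading 122.0°, groundspeed 167.4 kt
Leg 2: desired track 233.8°; wind correction +0.7° → command heading 234.5°, groundspeed 226.5 kt
Leg 3: desired track 124.0°; wind correction -15.5° → command heading 108.5°, groundspeed 155.9 kt
Leg 4: desired track 100.3°; wind correction -12.2° → command heading 88.1°, groundspeed 140.5 kt
Leg 5: desired track 344.8°; wind correction +14.9° → command heading 359.7°, groundspeed 151.2 kt
Leg 6: desired track 167.2°; wind correction -14.6° → command heading 152.6°, groundspeed 193.0 kt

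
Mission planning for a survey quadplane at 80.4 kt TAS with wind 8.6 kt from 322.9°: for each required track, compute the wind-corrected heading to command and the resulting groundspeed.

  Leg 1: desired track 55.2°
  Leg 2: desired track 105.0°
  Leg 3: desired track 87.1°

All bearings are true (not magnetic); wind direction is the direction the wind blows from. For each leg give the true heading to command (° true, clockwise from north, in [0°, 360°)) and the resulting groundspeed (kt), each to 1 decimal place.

Leg 1: desired track 55.2°; wind correction -6.1° → command heading 49.1°, groundspeed 80.3 kt
Leg 2: desired track 105.0°; wind correction -3.8° → command heading 101.2°, groundspeed 87.0 kt
Leg 3: desired track 87.1°; wind correction -5.1° → command heading 82.0°, groundspeed 84.9 kt

Leg 1: heading=49.1°, groundspeed=80.3 kt
Leg 2: heading=101.2°, groundspeed=87.0 kt
Leg 3: heading=82.0°, groundspeed=84.9 kt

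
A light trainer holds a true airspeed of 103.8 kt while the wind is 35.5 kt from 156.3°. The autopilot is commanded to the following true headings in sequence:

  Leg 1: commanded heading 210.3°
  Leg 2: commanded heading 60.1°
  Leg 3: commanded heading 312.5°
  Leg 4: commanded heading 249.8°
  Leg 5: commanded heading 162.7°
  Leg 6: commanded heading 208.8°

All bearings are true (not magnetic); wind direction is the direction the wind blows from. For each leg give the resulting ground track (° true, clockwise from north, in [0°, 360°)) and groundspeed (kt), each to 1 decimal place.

Leg 1: heading 210.3°; drift +19.1° → track 229.4°, groundspeed 87.8 kt
Leg 2: heading 60.1°; drift -18.2° → track 41.9°, groundspeed 113.3 kt
Leg 3: heading 312.5°; drift +6.0° → track 318.5°, groundspeed 137.0 kt
Leg 4: heading 249.8°; drift +18.5° → track 268.3°, groundspeed 111.7 kt
Leg 5: heading 162.7°; drift +3.3° → track 166.0°, groundspeed 68.6 kt
Leg 6: heading 208.8°; drift +18.9° → track 227.7°, groundspeed 86.9 kt

Leg 1: track=229.4°, groundspeed=87.8 kt
Leg 2: track=41.9°, groundspeed=113.3 kt
Leg 3: track=318.5°, groundspeed=137.0 kt
Leg 4: track=268.3°, groundspeed=111.7 kt
Leg 5: track=166.0°, groundspeed=68.6 kt
Leg 6: track=227.7°, groundspeed=86.9 kt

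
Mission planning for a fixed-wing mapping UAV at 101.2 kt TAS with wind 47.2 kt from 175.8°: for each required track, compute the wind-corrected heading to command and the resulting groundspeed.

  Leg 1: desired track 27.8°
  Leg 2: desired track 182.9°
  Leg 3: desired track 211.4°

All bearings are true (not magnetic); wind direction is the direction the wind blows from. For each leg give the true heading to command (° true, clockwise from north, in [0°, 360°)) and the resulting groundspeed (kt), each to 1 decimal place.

Leg 1: desired track 27.8°; wind correction +14.3° → command heading 42.1°, groundspeed 138.1 kt
Leg 2: desired track 182.9°; wind correction -3.3° → command heading 179.6°, groundspeed 54.2 kt
Leg 3: desired track 211.4°; wind correction -15.8° → command heading 195.6°, groundspeed 59.0 kt

Leg 1: heading=42.1°, groundspeed=138.1 kt
Leg 2: heading=179.6°, groundspeed=54.2 kt
Leg 3: heading=195.6°, groundspeed=59.0 kt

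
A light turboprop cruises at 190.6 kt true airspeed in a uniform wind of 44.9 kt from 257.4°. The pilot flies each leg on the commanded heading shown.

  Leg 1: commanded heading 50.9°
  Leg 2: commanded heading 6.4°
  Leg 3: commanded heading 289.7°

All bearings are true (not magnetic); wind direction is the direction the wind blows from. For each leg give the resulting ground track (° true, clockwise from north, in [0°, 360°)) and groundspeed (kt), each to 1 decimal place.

Leg 1: track=55.9°, groundspeed=231.7 kt
Leg 2: track=18.1°, groundspeed=209.6 kt
Leg 3: track=298.6°, groundspeed=154.5 kt

Leg 1: heading 50.9°; drift +5.0° → track 55.9°, groundspeed 231.7 kt
Leg 2: heading 6.4°; drift +11.7° → track 18.1°, groundspeed 209.6 kt
Leg 3: heading 289.7°; drift +8.9° → track 298.6°, groundspeed 154.5 kt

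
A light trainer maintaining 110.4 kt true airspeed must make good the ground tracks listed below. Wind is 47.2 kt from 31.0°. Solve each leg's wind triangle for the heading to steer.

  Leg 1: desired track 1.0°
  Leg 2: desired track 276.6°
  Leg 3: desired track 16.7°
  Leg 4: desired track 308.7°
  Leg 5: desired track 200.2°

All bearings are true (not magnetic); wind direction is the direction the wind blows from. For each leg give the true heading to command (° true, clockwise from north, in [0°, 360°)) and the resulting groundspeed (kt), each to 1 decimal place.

Leg 1: desired track 1.0°; wind correction +12.3° → command heading 13.3°, groundspeed 67.0 kt
Leg 2: desired track 276.6°; wind correction +22.9° → command heading 299.5°, groundspeed 121.2 kt
Leg 3: desired track 16.7°; wind correction +6.1° → command heading 22.8°, groundspeed 64.0 kt
Leg 4: desired track 308.7°; wind correction +25.1° → command heading 333.8°, groundspeed 93.7 kt
Leg 5: desired track 200.2°; wind correction -4.6° → command heading 195.6°, groundspeed 156.4 kt

Leg 1: heading=13.3°, groundspeed=67.0 kt
Leg 2: heading=299.5°, groundspeed=121.2 kt
Leg 3: heading=22.8°, groundspeed=64.0 kt
Leg 4: heading=333.8°, groundspeed=93.7 kt
Leg 5: heading=195.6°, groundspeed=156.4 kt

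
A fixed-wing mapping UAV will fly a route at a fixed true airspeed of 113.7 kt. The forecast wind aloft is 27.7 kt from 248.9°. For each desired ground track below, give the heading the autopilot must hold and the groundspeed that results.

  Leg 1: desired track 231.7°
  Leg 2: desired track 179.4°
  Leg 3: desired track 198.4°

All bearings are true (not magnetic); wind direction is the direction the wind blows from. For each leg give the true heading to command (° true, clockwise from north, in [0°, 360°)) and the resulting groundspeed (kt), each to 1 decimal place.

Leg 1: desired track 231.7°; wind correction +4.1° → command heading 235.8°, groundspeed 86.9 kt
Leg 2: desired track 179.4°; wind correction +13.2° → command heading 192.6°, groundspeed 101.0 kt
Leg 3: desired track 198.4°; wind correction +10.8° → command heading 209.2°, groundspeed 94.1 kt

Leg 1: heading=235.8°, groundspeed=86.9 kt
Leg 2: heading=192.6°, groundspeed=101.0 kt
Leg 3: heading=209.2°, groundspeed=94.1 kt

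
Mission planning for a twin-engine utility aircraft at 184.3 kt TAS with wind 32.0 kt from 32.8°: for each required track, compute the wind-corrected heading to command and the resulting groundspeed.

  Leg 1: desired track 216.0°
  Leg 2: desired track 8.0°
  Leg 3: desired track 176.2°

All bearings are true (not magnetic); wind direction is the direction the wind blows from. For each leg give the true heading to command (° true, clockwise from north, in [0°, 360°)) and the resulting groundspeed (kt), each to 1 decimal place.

Leg 1: desired track 216.0°; wind correction +0.6° → command heading 216.6°, groundspeed 216.2 kt
Leg 2: desired track 8.0°; wind correction +4.2° → command heading 12.2°, groundspeed 154.8 kt
Leg 3: desired track 176.2°; wind correction -5.9° → command heading 170.3°, groundspeed 209.0 kt

Leg 1: heading=216.6°, groundspeed=216.2 kt
Leg 2: heading=12.2°, groundspeed=154.8 kt
Leg 3: heading=170.3°, groundspeed=209.0 kt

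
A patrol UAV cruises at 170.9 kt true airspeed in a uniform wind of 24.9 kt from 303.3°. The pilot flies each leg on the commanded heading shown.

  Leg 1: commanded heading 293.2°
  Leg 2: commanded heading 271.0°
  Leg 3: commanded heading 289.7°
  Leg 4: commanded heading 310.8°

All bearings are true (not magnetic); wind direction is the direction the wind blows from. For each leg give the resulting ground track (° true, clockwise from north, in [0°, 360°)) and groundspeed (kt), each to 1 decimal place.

Leg 1: track=291.5°, groundspeed=146.5 kt
Leg 2: track=265.9°, groundspeed=150.4 kt
Leg 3: track=287.4°, groundspeed=146.8 kt
Leg 4: track=312.1°, groundspeed=146.2 kt

Leg 1: heading 293.2°; drift -1.7° → track 291.5°, groundspeed 146.5 kt
Leg 2: heading 271.0°; drift -5.1° → track 265.9°, groundspeed 150.4 kt
Leg 3: heading 289.7°; drift -2.3° → track 287.4°, groundspeed 146.8 kt
Leg 4: heading 310.8°; drift +1.3° → track 312.1°, groundspeed 146.2 kt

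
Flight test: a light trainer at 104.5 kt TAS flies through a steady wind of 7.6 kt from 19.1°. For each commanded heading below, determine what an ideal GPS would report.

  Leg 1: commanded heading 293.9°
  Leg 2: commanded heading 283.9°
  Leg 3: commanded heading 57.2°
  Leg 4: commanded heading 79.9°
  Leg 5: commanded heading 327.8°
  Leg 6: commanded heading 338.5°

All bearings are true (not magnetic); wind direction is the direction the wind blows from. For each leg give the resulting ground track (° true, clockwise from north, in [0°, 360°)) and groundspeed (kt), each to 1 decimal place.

Leg 1: track=289.7°, groundspeed=104.1 kt
Leg 2: track=279.8°, groundspeed=105.5 kt
Leg 3: track=59.9°, groundspeed=98.6 kt
Leg 4: track=83.7°, groundspeed=101.0 kt
Leg 5: track=324.4°, groundspeed=99.9 kt
Leg 6: track=335.6°, groundspeed=98.9 kt

Leg 1: heading 293.9°; drift -4.2° → track 289.7°, groundspeed 104.1 kt
Leg 2: heading 283.9°; drift -4.1° → track 279.8°, groundspeed 105.5 kt
Leg 3: heading 57.2°; drift +2.7° → track 59.9°, groundspeed 98.6 kt
Leg 4: heading 79.9°; drift +3.8° → track 83.7°, groundspeed 101.0 kt
Leg 5: heading 327.8°; drift -3.4° → track 324.4°, groundspeed 99.9 kt
Leg 6: heading 338.5°; drift -2.9° → track 335.6°, groundspeed 98.9 kt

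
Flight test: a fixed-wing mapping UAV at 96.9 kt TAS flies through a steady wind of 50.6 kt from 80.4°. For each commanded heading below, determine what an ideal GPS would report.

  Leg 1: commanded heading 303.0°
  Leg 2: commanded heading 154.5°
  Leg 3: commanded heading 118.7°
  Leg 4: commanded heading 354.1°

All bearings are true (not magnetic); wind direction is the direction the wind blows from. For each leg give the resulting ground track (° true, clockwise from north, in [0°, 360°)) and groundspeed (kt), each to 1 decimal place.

Leg 1: track=288.7°, groundspeed=138.4 kt
Leg 2: track=184.9°, groundspeed=96.2 kt
Leg 3: track=147.4°, groundspeed=65.2 kt
Leg 4: track=325.8°, groundspeed=106.4 kt

Leg 1: heading 303.0°; drift -14.3° → track 288.7°, groundspeed 138.4 kt
Leg 2: heading 154.5°; drift +30.4° → track 184.9°, groundspeed 96.2 kt
Leg 3: heading 118.7°; drift +28.7° → track 147.4°, groundspeed 65.2 kt
Leg 4: heading 354.1°; drift -28.3° → track 325.8°, groundspeed 106.4 kt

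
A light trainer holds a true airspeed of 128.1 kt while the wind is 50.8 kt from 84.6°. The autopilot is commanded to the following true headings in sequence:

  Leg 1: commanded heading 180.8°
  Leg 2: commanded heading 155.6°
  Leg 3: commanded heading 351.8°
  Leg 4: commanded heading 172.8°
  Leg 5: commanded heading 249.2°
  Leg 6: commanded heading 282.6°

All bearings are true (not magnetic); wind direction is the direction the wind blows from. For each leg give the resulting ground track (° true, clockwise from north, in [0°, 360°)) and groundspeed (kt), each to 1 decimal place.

Leg 1: heading 180.8°; drift +20.7° → track 201.5°, groundspeed 142.8 kt
Leg 2: heading 155.6°; drift +23.3° → track 178.9°, groundspeed 121.5 kt
Leg 3: heading 351.8°; drift -21.2° → track 330.6°, groundspeed 140.1 kt
Leg 4: heading 172.8°; drift +21.9° → track 194.7°, groundspeed 136.3 kt
Leg 5: heading 249.2°; drift +4.4° → track 253.6°, groundspeed 177.6 kt
Leg 6: heading 282.6°; drift -5.1° → track 277.5°, groundspeed 177.1 kt

Leg 1: track=201.5°, groundspeed=142.8 kt
Leg 2: track=178.9°, groundspeed=121.5 kt
Leg 3: track=330.6°, groundspeed=140.1 kt
Leg 4: track=194.7°, groundspeed=136.3 kt
Leg 5: track=253.6°, groundspeed=177.6 kt
Leg 6: track=277.5°, groundspeed=177.1 kt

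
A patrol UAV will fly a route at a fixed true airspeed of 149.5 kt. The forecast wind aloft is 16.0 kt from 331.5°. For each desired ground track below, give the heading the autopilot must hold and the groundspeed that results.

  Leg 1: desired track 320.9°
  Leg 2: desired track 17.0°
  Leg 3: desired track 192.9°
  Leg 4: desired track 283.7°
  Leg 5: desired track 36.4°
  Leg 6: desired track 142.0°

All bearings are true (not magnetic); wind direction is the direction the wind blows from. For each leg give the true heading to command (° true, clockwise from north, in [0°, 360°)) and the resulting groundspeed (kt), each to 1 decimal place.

Leg 1: heading=322.0°, groundspeed=133.7 kt
Leg 2: heading=12.6°, groundspeed=137.8 kt
Leg 3: heading=197.0°, groundspeed=161.1 kt
Leg 4: heading=288.2°, groundspeed=138.3 kt
Leg 5: heading=30.8°, groundspeed=142.0 kt
Leg 6: heading=141.0°, groundspeed=165.3 kt

Leg 1: desired track 320.9°; wind correction +1.1° → command heading 322.0°, groundspeed 133.7 kt
Leg 2: desired track 17.0°; wind correction -4.4° → command heading 12.6°, groundspeed 137.8 kt
Leg 3: desired track 192.9°; wind correction +4.1° → command heading 197.0°, groundspeed 161.1 kt
Leg 4: desired track 283.7°; wind correction +4.5° → command heading 288.2°, groundspeed 138.3 kt
Leg 5: desired track 36.4°; wind correction -5.6° → command heading 30.8°, groundspeed 142.0 kt
Leg 6: desired track 142.0°; wind correction -1.0° → command heading 141.0°, groundspeed 165.3 kt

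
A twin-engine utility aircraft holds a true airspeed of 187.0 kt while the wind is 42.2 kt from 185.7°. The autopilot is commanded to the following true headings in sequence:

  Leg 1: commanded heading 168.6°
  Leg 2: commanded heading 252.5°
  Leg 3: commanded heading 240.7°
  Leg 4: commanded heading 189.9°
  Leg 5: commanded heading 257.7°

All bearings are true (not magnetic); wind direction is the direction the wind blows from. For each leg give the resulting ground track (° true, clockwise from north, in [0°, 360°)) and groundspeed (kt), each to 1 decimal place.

Leg 1: track=163.8°, groundspeed=147.2 kt
Leg 2: track=265.3°, groundspeed=174.7 kt
Leg 3: track=252.7°, groundspeed=166.4 kt
Leg 4: track=191.1°, groundspeed=144.9 kt
Leg 5: track=270.7°, groundspeed=178.5 kt

Leg 1: heading 168.6°; drift -4.8° → track 163.8°, groundspeed 147.2 kt
Leg 2: heading 252.5°; drift +12.8° → track 265.3°, groundspeed 174.7 kt
Leg 3: heading 240.7°; drift +12.0° → track 252.7°, groundspeed 166.4 kt
Leg 4: heading 189.9°; drift +1.2° → track 191.1°, groundspeed 144.9 kt
Leg 5: heading 257.7°; drift +13.0° → track 270.7°, groundspeed 178.5 kt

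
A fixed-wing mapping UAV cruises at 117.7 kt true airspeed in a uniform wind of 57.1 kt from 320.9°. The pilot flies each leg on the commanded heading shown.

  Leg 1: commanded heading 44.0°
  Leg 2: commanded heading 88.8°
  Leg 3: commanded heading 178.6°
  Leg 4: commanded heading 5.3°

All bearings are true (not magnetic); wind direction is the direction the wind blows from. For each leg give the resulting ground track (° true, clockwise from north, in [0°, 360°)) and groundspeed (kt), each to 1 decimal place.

Leg 1: heading 44.0°; drift +27.1° → track 71.1°, groundspeed 124.5 kt
Leg 2: heading 88.8°; drift +16.4° → track 105.2°, groundspeed 159.3 kt
Leg 3: heading 178.6°; drift -12.1° → track 166.5°, groundspeed 166.6 kt
Leg 4: heading 5.3°; drift +27.5° → track 32.8°, groundspeed 86.7 kt

Leg 1: track=71.1°, groundspeed=124.5 kt
Leg 2: track=105.2°, groundspeed=159.3 kt
Leg 3: track=166.5°, groundspeed=166.6 kt
Leg 4: track=32.8°, groundspeed=86.7 kt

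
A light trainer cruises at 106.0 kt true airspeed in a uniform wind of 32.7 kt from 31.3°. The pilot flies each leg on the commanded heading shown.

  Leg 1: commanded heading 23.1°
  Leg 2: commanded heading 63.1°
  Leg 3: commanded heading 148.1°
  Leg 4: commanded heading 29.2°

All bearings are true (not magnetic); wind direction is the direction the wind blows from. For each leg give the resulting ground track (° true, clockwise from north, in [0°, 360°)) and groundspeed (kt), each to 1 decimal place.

Leg 1: heading 23.1°; drift -3.6° → track 19.5°, groundspeed 73.8 kt
Leg 2: heading 63.1°; drift +12.4° → track 75.5°, groundspeed 80.1 kt
Leg 3: heading 148.1°; drift +13.6° → track 161.7°, groundspeed 124.2 kt
Leg 4: heading 29.2°; drift -0.9° → track 28.3°, groundspeed 73.3 kt

Leg 1: track=19.5°, groundspeed=73.8 kt
Leg 2: track=75.5°, groundspeed=80.1 kt
Leg 3: track=161.7°, groundspeed=124.2 kt
Leg 4: track=28.3°, groundspeed=73.3 kt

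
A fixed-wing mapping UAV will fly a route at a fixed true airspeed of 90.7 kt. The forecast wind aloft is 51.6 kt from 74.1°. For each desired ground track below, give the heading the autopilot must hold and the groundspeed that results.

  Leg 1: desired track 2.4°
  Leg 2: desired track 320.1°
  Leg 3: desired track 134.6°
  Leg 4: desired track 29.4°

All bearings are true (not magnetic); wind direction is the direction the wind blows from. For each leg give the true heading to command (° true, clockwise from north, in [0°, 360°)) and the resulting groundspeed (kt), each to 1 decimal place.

Leg 1: heading=35.1°, groundspeed=60.1 kt
Leg 2: heading=351.4°, groundspeed=98.5 kt
Leg 3: heading=104.9°, groundspeed=53.4 kt
Leg 4: heading=53.0°, groundspeed=46.4 kt

Leg 1: desired track 2.4°; wind correction +32.7° → command heading 35.1°, groundspeed 60.1 kt
Leg 2: desired track 320.1°; wind correction +31.3° → command heading 351.4°, groundspeed 98.5 kt
Leg 3: desired track 134.6°; wind correction -29.7° → command heading 104.9°, groundspeed 53.4 kt
Leg 4: desired track 29.4°; wind correction +23.6° → command heading 53.0°, groundspeed 46.4 kt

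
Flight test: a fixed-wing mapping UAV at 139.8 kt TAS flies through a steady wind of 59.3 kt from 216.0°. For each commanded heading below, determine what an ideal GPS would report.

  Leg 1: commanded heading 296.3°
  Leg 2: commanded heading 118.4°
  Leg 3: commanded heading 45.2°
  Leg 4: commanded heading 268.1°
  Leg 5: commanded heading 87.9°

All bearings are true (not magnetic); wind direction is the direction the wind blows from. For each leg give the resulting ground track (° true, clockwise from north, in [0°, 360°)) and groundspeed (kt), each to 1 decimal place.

Leg 1: heading 296.3°; drift +24.2° → track 320.5°, groundspeed 142.4 kt
Leg 2: heading 118.4°; drift -21.7° → track 96.7°, groundspeed 158.9 kt
Leg 3: heading 45.2°; drift -2.7° → track 42.5°, groundspeed 198.6 kt
Leg 4: heading 268.1°; drift +24.4° → track 292.5°, groundspeed 113.5 kt
Leg 5: heading 87.9°; drift -14.8° → track 73.1°, groundspeed 182.5 kt

Leg 1: track=320.5°, groundspeed=142.4 kt
Leg 2: track=96.7°, groundspeed=158.9 kt
Leg 3: track=42.5°, groundspeed=198.6 kt
Leg 4: track=292.5°, groundspeed=113.5 kt
Leg 5: track=73.1°, groundspeed=182.5 kt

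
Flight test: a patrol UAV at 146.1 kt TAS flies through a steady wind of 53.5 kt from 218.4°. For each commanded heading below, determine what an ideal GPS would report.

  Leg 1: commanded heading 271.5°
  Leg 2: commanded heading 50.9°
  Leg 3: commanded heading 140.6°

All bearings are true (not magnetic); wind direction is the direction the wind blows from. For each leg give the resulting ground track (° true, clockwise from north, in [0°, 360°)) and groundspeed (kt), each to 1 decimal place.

Leg 1: track=292.1°, groundspeed=121.7 kt
Leg 2: track=47.6°, groundspeed=198.7 kt
Leg 3: track=119.4°, groundspeed=144.6 kt

Leg 1: heading 271.5°; drift +20.6° → track 292.1°, groundspeed 121.7 kt
Leg 2: heading 50.9°; drift -3.3° → track 47.6°, groundspeed 198.7 kt
Leg 3: heading 140.6°; drift -21.2° → track 119.4°, groundspeed 144.6 kt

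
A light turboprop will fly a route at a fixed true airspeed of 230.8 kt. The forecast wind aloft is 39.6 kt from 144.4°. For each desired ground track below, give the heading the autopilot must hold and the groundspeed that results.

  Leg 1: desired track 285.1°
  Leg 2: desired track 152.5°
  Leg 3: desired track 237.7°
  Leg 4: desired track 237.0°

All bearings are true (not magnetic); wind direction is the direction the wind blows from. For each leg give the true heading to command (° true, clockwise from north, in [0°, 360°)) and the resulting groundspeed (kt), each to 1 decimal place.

Leg 1: heading=278.9°, groundspeed=260.1 kt
Leg 2: heading=151.1°, groundspeed=191.5 kt
Leg 3: heading=227.8°, groundspeed=229.7 kt
Leg 4: heading=227.1°, groundspeed=229.2 kt

Leg 1: desired track 285.1°; wind correction -6.2° → command heading 278.9°, groundspeed 260.1 kt
Leg 2: desired track 152.5°; wind correction -1.4° → command heading 151.1°, groundspeed 191.5 kt
Leg 3: desired track 237.7°; wind correction -9.9° → command heading 227.8°, groundspeed 229.7 kt
Leg 4: desired track 237.0°; wind correction -9.9° → command heading 227.1°, groundspeed 229.2 kt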